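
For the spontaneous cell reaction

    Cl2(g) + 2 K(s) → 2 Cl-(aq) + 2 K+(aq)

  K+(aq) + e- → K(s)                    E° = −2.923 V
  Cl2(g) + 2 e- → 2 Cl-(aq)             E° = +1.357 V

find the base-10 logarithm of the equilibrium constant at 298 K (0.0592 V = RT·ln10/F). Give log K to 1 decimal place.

log K = 144.6

The Cl₂/Cl⁻ couple is reduced (cathode); E°cell = +1.357 − (−2.923) = +4.280 V with n = 2.
At equilibrium E = 0, so log K = nE°cell / 0.0592 = (2)(+4.280) / 0.0592 = 144.6.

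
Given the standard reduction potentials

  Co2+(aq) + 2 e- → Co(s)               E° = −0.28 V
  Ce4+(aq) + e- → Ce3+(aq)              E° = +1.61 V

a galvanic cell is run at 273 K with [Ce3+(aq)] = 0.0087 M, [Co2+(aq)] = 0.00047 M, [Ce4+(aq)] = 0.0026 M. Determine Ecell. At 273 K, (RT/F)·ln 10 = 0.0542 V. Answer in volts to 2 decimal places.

Since E°(Ce⁴⁺/Ce³⁺) > E°(Co²⁺/Co), Ce⁴⁺/Ce³⁺ serves as the cathode.
E°cell = +1.61 − (−0.28) = +1.89 V, with n = 2 electrons transferred.
Balancing gives 2 Ce4+(aq) + Co(s) → 2 Ce3+(aq) + Co2+(aq); hence Q = ([Ce3+(aq)]^2·[Co2+(aq)]) / [Ce4+(aq)]^2 = 0.00526 (log Q = −2.279).
E = E° − (0.0542/n)·log Q = +1.89 − (0.0542/2)(−2.279) = +1.95 V.

+1.95 V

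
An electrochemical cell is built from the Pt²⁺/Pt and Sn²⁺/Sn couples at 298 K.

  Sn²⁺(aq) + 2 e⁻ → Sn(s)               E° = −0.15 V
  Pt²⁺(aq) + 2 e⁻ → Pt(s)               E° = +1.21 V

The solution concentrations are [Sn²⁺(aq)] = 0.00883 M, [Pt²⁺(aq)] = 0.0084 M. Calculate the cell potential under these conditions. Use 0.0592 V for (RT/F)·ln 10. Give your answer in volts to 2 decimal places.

+1.36 V

Since E°(Pt²⁺/Pt) > E°(Sn²⁺/Sn), Pt²⁺/Pt serves as the cathode.
The standard potential is +1.21 − (−0.15) = +1.36 V and the balanced reaction transfers n = 2 electrons.
The balanced reaction is Pt²⁺(aq) + Sn(s) → Pt(s) + Sn²⁺(aq), so Q = [Sn²⁺(aq)] / [Pt²⁺(aq)] = 1.05 and log Q = 0.022.
Applying E = E° − (RT ln10/nF)·log Q gives +1.36 − (0.0592/2)(0.022) = +1.36 V.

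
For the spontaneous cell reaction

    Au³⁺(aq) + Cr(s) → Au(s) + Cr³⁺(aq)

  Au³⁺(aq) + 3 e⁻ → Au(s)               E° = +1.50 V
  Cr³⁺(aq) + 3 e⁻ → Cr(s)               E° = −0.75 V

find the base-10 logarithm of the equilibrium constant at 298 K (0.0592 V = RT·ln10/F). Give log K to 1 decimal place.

log K = 114.0

The Au³⁺/Au couple is reduced (cathode); E°cell = +1.50 − (−0.75) = +2.25 V with n = 3.
At equilibrium E = 0, so log K = nE°cell / 0.0592 = (3)(+2.25) / 0.0592 = 114.0.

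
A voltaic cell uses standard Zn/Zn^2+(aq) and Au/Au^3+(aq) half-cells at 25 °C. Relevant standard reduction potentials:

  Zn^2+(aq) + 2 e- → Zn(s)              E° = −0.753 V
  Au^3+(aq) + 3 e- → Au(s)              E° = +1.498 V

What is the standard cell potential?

+2.251 V

The Au³⁺/Au couple has the higher E°, so Au ion is reduced (cathode) and Zn is oxidized (anode).
E°cell = E°(cathode) − E°(anode) = +1.498 − (−0.753) = +2.251 V.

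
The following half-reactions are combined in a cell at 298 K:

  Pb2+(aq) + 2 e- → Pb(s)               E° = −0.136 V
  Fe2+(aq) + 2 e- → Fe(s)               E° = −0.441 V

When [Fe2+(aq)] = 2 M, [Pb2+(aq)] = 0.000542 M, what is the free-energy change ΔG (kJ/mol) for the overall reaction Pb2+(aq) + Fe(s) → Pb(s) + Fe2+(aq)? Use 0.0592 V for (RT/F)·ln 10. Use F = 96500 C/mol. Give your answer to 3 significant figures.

E°cell = −0.136 − (−0.441) = +0.305 V; the balanced reaction transfers n = 2 electrons.
The reaction quotient is [Fe2+(aq)] / [Pb2+(aq)] = 3.69×10^3; by Nernst, E = +0.305 − (0.0592/2)(3.567) = +0.1994 V.
ΔG = −nFE = −(2)(96500)(+0.1994) J/mol = −38.5 kJ/mol.

−38.5 kJ/mol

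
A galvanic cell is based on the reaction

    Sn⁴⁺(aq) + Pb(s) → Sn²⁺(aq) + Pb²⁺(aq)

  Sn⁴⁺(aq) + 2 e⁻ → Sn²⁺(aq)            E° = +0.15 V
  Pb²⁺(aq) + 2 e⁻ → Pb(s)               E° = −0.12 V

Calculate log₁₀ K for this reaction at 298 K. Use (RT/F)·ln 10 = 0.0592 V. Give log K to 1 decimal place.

log K = 9.1

The Sn⁴⁺/Sn²⁺ couple is reduced (cathode); E°cell = +0.15 − (−0.12) = +0.27 V with n = 2.
At equilibrium E = 0, so log K = nE°cell / 0.0592 = (2)(+0.27) / 0.0592 = 9.1.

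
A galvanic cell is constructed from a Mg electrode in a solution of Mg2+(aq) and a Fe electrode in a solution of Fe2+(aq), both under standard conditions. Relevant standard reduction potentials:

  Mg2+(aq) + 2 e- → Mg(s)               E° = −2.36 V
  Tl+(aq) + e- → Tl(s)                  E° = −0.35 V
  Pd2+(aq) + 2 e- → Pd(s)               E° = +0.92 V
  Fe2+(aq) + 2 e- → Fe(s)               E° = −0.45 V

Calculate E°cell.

+1.91 V

Of the two couples in this cell, the one with the more positive reduction potential is reduced at the cathode: here that is Fe²⁺/Fe (−0.45 V); Mg²⁺/Mg (−2.36 V) is the anode.
E°cell = E°(cathode) − E°(anode) = −0.45 − (−2.36) = +1.91 V.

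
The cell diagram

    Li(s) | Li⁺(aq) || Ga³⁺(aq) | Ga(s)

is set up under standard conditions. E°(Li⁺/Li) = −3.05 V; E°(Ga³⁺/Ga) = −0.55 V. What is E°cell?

By convention the left-hand electrode in cell notation is the anode (oxidation) and the right-hand electrode is the cathode (reduction).
E°cell = E°(right) − E°(left) = −0.55 − (−3.05) = +2.50 V.

+2.50 V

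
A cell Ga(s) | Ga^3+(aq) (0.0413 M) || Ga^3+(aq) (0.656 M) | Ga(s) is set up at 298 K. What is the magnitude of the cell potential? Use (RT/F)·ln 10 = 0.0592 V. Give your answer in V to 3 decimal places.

0.024 V

For a concentration cell E°cell = 0, since both electrodes use the same couple.
The compartment with the higher Ga^3+(aq) concentration (0.656 M) acts as the cathode; ions are reduced there and produced at the dilute (0.0413 M) anode.
With n = 3, Ecell = −(0.0592/3)·log([dilute]/[conc]) = −(0.0592/3)·log(0.0413/0.656) = +0.024 V.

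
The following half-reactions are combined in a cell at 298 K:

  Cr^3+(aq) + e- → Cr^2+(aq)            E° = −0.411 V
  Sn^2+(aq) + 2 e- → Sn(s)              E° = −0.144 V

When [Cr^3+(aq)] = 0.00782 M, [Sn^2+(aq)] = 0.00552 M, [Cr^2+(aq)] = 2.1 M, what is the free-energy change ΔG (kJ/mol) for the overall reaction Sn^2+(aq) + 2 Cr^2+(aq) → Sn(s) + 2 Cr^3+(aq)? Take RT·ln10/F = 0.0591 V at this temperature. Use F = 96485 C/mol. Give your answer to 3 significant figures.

The standard cell potential is −0.144 − (−0.411) = +0.267 V, with n = 2 electrons in the balanced equation.
Q = [Cr^3+(aq)]^2 / ([Sn^2+(aq)]·[Cr^2+(aq)]^2) = 0.00251, so log Q = −2.600 and E = +0.267 − (0.0591/2)(−2.600) = +0.3438 V.
ΔG = −nFE = −(2)(96485)(+0.3438) J/mol = −66.3 kJ/mol.

−66.3 kJ/mol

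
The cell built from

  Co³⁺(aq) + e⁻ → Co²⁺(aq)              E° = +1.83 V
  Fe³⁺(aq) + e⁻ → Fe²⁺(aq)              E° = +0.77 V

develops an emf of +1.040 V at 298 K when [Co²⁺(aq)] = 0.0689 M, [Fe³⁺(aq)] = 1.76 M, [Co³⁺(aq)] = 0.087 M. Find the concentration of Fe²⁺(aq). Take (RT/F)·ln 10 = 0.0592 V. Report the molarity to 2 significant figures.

Co³⁺/Co²⁺ is the cathode (higher E°); E°cell = +1.83 − (+0.77) = +1.06 V with n = 1.
From the Nernst equation, log Q = n(E° − E)/0.0592 = 1·(+1.06 − (+1.040))/0.0592 = 0.338.
For Co³⁺(aq) + Fe²⁺(aq) → Co²⁺(aq) + Fe³⁺(aq), the reaction quotient is Q = ([Co²⁺(aq)]·[Fe³⁺(aq)]) / ([Co³⁺(aq)]·[Fe²⁺(aq)]).
Isolating [Fe²⁺(aq)] in Q = 10^{0.338} yields log [Fe²⁺(aq)] = −0.194, i.e. 0.64 M.

0.64 M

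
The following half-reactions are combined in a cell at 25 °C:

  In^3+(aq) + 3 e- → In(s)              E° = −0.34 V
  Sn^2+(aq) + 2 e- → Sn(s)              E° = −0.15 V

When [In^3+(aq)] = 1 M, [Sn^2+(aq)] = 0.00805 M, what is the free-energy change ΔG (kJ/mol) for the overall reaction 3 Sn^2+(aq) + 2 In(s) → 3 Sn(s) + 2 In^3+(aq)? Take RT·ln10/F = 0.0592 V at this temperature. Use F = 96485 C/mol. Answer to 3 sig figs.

The standard cell potential is −0.15 − (−0.34) = +0.19 V, with n = 6 electrons in the balanced equation.
The reaction quotient is [In^3+(aq)]^2 / [Sn^2+(aq)]^3 = 1.92×10^6; by Nernst, E = +0.19 − (0.0592/6)(6.283) = +0.1280 V.
Then ΔG = −nFE = −6 × 96485 × +0.1280 J/mol = −74.1 kJ/mol.

−74.1 kJ/mol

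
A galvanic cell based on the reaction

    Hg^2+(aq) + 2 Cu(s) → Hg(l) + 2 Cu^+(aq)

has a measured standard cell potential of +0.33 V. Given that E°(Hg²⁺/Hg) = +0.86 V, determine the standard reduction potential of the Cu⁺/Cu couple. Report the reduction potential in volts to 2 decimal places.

In the reaction as written the Hg²⁺/Hg couple is reduced (cathode) and Cu⁺/Cu is oxidized (anode), so E°cell = E°(Hg²⁺/Hg) − E°(Cu⁺/Cu).
E°(Cu⁺/Cu) = E°(cathode) − E°cell = +0.86 − (+0.33) = +0.53 V.

+0.53 V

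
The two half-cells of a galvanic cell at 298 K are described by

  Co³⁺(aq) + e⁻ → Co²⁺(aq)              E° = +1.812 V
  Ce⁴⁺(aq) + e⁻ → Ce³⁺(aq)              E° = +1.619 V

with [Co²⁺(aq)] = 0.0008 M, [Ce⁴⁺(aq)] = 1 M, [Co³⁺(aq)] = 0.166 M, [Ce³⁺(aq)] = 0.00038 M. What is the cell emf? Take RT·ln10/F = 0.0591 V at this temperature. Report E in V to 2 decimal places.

Co³⁺/Co²⁺ is reduced (cathode, E° = +1.812 V) and Ce⁴⁺/Ce³⁺ is oxidized (anode).
E°cell = E°cat − E°an = +1.812 − (+1.619) = +0.193 V; n = 1.
The balanced reaction is Co³⁺(aq) + Ce³⁺(aq) → Co²⁺(aq) + Ce⁴⁺(aq), so Q = ([Co²⁺(aq)]·[Ce⁴⁺(aq)]) / ([Co³⁺(aq)]·[Ce³⁺(aq)]) = 12.7 and log Q = 1.103.
By the Nernst equation, E = +0.193 − (0.0591/1)·(1.103) = +0.13 V.

+0.13 V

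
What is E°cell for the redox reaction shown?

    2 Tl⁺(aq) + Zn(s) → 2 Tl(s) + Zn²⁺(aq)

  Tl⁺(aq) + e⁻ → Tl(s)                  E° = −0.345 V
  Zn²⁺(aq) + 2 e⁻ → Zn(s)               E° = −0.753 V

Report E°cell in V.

Tl⁺(aq) gains electrons, so the Tl⁺/Tl couple is the cathode; the Zn²⁺/Zn couple is the anode.
E°cell = E°(cathode) − E°(anode) = −0.345 − (−0.753) = +0.408 V.
The positive value indicates the reaction is spontaneous as written.

+0.408 V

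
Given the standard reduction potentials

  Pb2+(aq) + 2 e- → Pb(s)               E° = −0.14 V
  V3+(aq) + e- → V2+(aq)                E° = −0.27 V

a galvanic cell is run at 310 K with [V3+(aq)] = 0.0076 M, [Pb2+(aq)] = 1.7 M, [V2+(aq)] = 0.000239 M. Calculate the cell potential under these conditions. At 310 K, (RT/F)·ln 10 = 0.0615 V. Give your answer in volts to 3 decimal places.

+0.045 V

The Pb²⁺/Pb couple has the more positive E°, so it is the cathode; V³⁺/V²⁺ is the anode.
E°cell = −0.14 − (−0.27) = +0.13 V, with n = 2 electrons transferred.
For the overall reaction Pb2+(aq) + 2 V2+(aq) → Pb(s) + 2 V3+(aq), Q = [V3+(aq)]^2 / ([Pb2+(aq)]·[V2+(aq)]^2) = 595, giving log Q = 2.774.
E = E° − (0.0615/n)·log Q = +0.13 − (0.0615/2)(2.774) = +0.045 V.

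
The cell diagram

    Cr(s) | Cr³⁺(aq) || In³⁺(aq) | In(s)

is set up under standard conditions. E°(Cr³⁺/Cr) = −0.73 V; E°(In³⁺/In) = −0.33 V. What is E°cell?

+0.40 V

By convention the left-hand electrode in cell notation is the anode (oxidation) and the right-hand electrode is the cathode (reduction).
E°cell = E°(right) − E°(left) = −0.33 − (−0.73) = +0.40 V.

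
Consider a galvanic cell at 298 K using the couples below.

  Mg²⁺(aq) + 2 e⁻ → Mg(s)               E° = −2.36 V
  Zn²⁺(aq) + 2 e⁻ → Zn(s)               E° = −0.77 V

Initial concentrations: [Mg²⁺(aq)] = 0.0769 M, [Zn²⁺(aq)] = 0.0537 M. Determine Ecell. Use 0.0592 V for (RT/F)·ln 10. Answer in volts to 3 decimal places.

Zn²⁺/Zn is reduced (cathode, E° = −0.77 V) and Mg²⁺/Mg is oxidized (anode).
E°cell = −0.77 − (−2.36) = +1.59 V, with n = 2 electrons transferred.
The balanced reaction is Zn²⁺(aq) + Mg(s) → Zn(s) + Mg²⁺(aq), so Q = [Mg²⁺(aq)] / [Zn²⁺(aq)] = 1.43 and log Q = 0.156.
By the Nernst equation, E = +1.59 − (0.0592/2)·(0.156) = +1.585 V.

+1.585 V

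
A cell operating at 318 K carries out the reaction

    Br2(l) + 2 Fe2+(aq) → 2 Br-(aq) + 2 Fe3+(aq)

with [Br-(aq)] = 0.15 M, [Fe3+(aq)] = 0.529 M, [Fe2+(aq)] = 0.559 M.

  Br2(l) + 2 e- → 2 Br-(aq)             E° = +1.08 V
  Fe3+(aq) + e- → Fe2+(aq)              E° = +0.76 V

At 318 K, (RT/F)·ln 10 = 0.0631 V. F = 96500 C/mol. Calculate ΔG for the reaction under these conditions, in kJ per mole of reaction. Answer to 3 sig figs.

E°cell = +1.08 − (+0.76) = +0.32 V; the balanced reaction transfers n = 2 electrons.
The reaction quotient is ([Br-(aq)]^2·[Fe3+(aq)]^2) / [Fe2+(aq)]^2 = 0.0201; by Nernst, E = +0.32 − (0.0631/2)(−1.696) = +0.3735 V.
Then ΔG = −nFE = −2 × 96500 × +0.3735 J/mol = −72.1 kJ/mol.

−72.1 kJ/mol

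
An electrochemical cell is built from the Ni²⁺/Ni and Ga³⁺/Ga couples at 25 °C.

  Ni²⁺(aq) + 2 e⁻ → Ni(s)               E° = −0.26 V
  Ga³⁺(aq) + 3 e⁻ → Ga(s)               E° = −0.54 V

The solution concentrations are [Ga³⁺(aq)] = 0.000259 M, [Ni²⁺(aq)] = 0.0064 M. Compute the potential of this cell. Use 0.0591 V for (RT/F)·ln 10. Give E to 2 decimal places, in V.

+0.29 V

The Ni²⁺/Ni couple has the more positive E°, so it is the cathode; Ga³⁺/Ga is the anode.
E°cell = E°cat − E°an = −0.26 − (−0.54) = +0.28 V; n = 6.
The balanced reaction is 3 Ni²⁺(aq) + 2 Ga(s) → 3 Ni(s) + 2 Ga³⁺(aq), so Q = [Ga³⁺(aq)]^2 / [Ni²⁺(aq)]^3 = 0.256 and log Q = −0.592.
By the Nernst equation, E = +0.28 − (0.0591/6)·(−0.592) = +0.29 V.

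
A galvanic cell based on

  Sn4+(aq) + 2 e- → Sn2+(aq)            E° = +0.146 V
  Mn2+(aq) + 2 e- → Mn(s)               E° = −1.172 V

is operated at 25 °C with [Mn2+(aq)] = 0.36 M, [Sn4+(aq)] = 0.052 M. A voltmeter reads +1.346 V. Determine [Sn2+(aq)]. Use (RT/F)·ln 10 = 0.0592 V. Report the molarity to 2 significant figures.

0.016 M

The Sn⁴⁺/Sn²⁺ couple has the larger reduction potential, so it is the cathode: E°cell = +0.146 − (−1.172) = +1.318 V and n = 2.
Rearranging E = E° − (0.0592/n)·log Q gives log Q = 2(+1.318 − (+1.346))/0.0592 = −0.946.
Balancing electrons gives Sn4+(aq) + Mn(s) → Sn2+(aq) + Mn2+(aq); thus Q = ([Sn2+(aq)]·[Mn2+(aq)]) / [Sn4+(aq)].
Solving for the unknown gives log [Sn2+(aq)] = −1.786, so [Sn2+(aq)] ≈ 0.016 M.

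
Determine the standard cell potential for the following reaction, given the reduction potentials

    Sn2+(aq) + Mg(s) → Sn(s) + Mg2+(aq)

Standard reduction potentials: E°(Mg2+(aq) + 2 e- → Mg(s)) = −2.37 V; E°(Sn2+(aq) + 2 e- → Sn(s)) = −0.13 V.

Sn2+(aq) gains electrons, so the Sn²⁺/Sn couple is the cathode; the Mg²⁺/Mg couple is the anode.
E°cell = E°(cathode) − E°(anode) = −0.13 − (−2.37) = +2.24 V.
The positive value indicates the reaction is spontaneous as written.

+2.24 V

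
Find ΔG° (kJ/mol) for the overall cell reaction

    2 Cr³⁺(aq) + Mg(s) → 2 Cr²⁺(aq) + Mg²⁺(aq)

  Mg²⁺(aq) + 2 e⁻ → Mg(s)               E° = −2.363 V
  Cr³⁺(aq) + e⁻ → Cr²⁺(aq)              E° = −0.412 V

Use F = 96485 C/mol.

−376 kJ/mol

In the reaction as written Cr³⁺(aq) is reduced, so the Cr³⁺/Cr²⁺ couple is the cathode and Mg²⁺/Mg is the anode.
E°cell = −0.412 − (−2.363) = +1.951 V; balancing electrons gives n = 2.
ΔG° = −nFE°cell = −(2)(96485)(+1.951) J/mol = −376 kJ/mol.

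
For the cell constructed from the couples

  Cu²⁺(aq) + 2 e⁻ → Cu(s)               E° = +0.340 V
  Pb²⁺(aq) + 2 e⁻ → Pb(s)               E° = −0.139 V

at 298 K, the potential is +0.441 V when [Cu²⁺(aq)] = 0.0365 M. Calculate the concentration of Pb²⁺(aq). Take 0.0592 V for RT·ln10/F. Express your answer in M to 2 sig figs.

0.70 M

With Cu²⁺/Cu at the cathode and Pb²⁺/Pb at the anode, E°cell = +0.340 − (−0.139) = +0.479 V (n = 2).
Since E = E° − (0.0592/n)·log Q, log Q = n(E° − E)/0.0592 = 1.284.
The balanced reaction is Cu²⁺(aq) + Pb(s) → Cu(s) + Pb²⁺(aq), so Q = [Pb²⁺(aq)] / [Cu²⁺(aq)].
Isolating [Pb²⁺(aq)] in Q = 10^{1.284} yields log [Pb²⁺(aq)] = −0.154, i.e. 0.70 M.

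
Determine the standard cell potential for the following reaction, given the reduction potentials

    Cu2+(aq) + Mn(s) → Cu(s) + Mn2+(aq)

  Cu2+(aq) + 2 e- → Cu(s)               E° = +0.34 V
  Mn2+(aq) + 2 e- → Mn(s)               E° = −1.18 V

Cu2+(aq) gains electrons, so the Cu²⁺/Cu couple is the cathode; the Mn²⁺/Mn couple is the anode.
E°cell = E°(cathode) − E°(anode) = +0.34 − (−1.18) = +1.52 V.
The positive value indicates the reaction is spontaneous as written.

+1.52 V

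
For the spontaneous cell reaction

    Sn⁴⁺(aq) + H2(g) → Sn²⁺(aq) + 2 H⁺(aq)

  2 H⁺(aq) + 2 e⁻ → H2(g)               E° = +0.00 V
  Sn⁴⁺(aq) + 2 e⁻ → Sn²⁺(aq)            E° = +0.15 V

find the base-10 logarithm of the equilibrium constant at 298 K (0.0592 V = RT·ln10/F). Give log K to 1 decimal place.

log K = 5.1

The Sn⁴⁺/Sn²⁺ couple is reduced (cathode); E°cell = +0.15 − (+0.00) = +0.15 V with n = 2.
At equilibrium E = 0, so log K = nE°cell / 0.0592 = (2)(+0.15) / 0.0592 = 5.1.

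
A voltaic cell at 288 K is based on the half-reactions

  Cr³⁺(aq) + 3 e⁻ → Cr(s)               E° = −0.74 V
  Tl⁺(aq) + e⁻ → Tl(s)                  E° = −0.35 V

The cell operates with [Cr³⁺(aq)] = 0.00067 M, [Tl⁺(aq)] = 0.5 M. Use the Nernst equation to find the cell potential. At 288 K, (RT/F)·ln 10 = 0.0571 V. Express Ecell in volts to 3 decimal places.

Since E°(Tl⁺/Tl) > E°(Cr³⁺/Cr), Tl⁺/Tl serves as the cathode.
The standard potential is −0.35 − (−0.74) = +0.39 V and the balanced reaction transfers n = 3 electrons.
The balanced reaction is 3 Tl⁺(aq) + Cr(s) → 3 Tl(s) + Cr³⁺(aq), so Q = [Cr³⁺(aq)] / [Tl⁺(aq)]^3 = 0.00536 and log Q = −2.271.
Applying E = E° − (RT ln10/nF)·log Q gives +0.39 − (0.0571/3)(−2.271) = +0.433 V.

+0.433 V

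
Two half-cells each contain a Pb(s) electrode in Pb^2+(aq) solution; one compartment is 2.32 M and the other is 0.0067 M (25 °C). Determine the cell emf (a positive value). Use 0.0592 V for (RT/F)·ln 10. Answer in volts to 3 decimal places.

For a concentration cell E°cell = 0, since both electrodes use the same couple.
The compartment with the higher Pb^2+(aq) concentration (2.32 M) acts as the cathode; ions are reduced there and produced at the dilute (0.0067 M) anode.
With n = 2, Ecell = −(0.0592/2)·log([dilute]/[conc]) = −(0.0592/2)·log(0.0067/2.32) = +0.075 V.

0.075 V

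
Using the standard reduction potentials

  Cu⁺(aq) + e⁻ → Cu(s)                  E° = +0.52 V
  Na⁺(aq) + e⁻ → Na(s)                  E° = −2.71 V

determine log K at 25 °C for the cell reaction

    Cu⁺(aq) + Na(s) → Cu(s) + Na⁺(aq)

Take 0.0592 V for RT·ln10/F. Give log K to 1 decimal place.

log K = 54.6

The Cu⁺/Cu couple is reduced (cathode); E°cell = +0.52 − (−2.71) = +3.23 V with n = 1.
At equilibrium E = 0, so log K = nE°cell / 0.0592 = (1)(+3.23) / 0.0592 = 54.6.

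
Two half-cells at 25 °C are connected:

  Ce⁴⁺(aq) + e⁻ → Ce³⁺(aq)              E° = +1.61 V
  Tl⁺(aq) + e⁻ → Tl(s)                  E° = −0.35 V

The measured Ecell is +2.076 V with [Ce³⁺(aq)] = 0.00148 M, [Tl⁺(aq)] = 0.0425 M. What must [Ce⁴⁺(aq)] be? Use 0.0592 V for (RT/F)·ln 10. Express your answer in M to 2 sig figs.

0.0057 M

The Ce⁴⁺/Ce³⁺ couple has the larger reduction potential, so it is the cathode: E°cell = +1.61 − (−0.35) = +1.96 V and n = 1.
Rearranging E = E° − (0.0592/n)·log Q gives log Q = 1(+1.96 − (+2.076))/0.0592 = −1.959.
Balancing electrons gives Ce⁴⁺(aq) + Tl(s) → Ce³⁺(aq) + Tl⁺(aq); thus Q = ([Ce³⁺(aq)]·[Tl⁺(aq)]) / [Ce⁴⁺(aq)].
Isolating [Ce⁴⁺(aq)] in Q = 10^{−1.959} yields log [Ce⁴⁺(aq)] = −2.242, i.e. 0.0057 M.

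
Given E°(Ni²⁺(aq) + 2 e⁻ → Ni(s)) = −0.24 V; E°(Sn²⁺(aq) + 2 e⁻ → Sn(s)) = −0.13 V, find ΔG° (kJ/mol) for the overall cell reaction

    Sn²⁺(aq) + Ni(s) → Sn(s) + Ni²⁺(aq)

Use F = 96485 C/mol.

−21.2 kJ/mol

In the reaction as written Sn²⁺(aq) is reduced, so the Sn²⁺/Sn couple is the cathode and Ni²⁺/Ni is the anode.
E°cell = −0.13 − (−0.24) = +0.11 V; balancing electrons gives n = 2.
ΔG° = −nFE°cell = −(2)(96485)(+0.11) J/mol = −21.2 kJ/mol.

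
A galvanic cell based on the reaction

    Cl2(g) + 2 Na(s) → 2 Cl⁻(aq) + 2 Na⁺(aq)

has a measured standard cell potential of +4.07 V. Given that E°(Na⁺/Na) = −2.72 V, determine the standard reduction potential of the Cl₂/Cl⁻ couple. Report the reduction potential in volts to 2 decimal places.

In the reaction as written the Cl₂/Cl⁻ couple is reduced (cathode) and Na⁺/Na is oxidized (anode), so E°cell = E°(Cl₂/Cl⁻) − E°(Na⁺/Na).
E°(Cl₂/Cl⁻) = E°cell + E°(anode) = +4.07 + (−2.72) = +1.35 V.

+1.35 V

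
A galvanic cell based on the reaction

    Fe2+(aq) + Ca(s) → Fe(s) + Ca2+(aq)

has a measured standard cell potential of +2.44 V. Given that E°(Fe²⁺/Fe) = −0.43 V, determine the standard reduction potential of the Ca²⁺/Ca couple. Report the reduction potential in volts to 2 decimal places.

In the reaction as written the Fe²⁺/Fe couple is reduced (cathode) and Ca²⁺/Ca is oxidized (anode), so E°cell = E°(Fe²⁺/Fe) − E°(Ca²⁺/Ca).
E°(Ca²⁺/Ca) = E°(cathode) − E°cell = −0.43 − (+2.44) = −2.87 V.

−2.87 V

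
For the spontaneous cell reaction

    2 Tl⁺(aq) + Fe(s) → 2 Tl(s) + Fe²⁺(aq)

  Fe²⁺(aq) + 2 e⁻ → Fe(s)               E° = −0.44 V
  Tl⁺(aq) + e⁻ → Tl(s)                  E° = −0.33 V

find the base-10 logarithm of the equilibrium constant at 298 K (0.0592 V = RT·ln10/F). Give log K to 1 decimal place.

The Tl⁺/Tl couple is reduced (cathode); E°cell = −0.33 − (−0.44) = +0.11 V with n = 2.
At equilibrium E = 0, so log K = nE°cell / 0.0592 = (2)(+0.11) / 0.0592 = 3.7.

log K = 3.7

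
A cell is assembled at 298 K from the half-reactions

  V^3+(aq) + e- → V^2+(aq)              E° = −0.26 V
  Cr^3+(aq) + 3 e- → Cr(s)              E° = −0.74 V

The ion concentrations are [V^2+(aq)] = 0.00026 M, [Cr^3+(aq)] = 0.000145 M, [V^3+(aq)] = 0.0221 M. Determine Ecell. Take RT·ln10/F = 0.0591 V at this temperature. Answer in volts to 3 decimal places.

Since E°(V³⁺/V²⁺) > E°(Cr³⁺/Cr), V³⁺/V²⁺ serves as the cathode.
The standard potential is −0.26 − (−0.74) = +0.48 V and the balanced reaction transfers n = 3 electrons.
The balanced reaction is 3 V^3+(aq) + Cr(s) → 3 V^2+(aq) + Cr^3+(aq), so Q = ([V^2+(aq)]^3·[Cr^3+(aq)]) / [V^3+(aq)]^3 = 2.36×10^−10 and log Q = −9.627.
By the Nernst equation, E = +0.48 − (0.0591/3)·(−9.627) = +0.670 V.

+0.670 V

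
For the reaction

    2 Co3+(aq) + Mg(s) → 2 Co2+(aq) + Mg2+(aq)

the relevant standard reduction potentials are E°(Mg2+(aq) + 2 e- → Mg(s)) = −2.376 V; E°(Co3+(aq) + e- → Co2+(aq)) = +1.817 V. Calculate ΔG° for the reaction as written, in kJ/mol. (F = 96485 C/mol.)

−809 kJ/mol

In the reaction as written Co3+(aq) is reduced, so the Co³⁺/Co²⁺ couple is the cathode and Mg²⁺/Mg is the anode.
E°cell = +1.817 − (−2.376) = +4.193 V; balancing electrons gives n = 2.
ΔG° = −nFE°cell = −(2)(96485)(+4.193) J/mol = −809 kJ/mol.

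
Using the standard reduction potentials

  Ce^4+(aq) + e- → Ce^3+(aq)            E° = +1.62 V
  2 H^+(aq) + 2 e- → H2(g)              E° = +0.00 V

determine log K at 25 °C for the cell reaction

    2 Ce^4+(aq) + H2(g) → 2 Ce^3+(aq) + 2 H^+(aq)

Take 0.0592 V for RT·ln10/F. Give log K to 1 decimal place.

The Ce⁴⁺/Ce³⁺ couple is reduced (cathode); E°cell = +1.62 − (+0.00) = +1.62 V with n = 2.
At equilibrium E = 0, so log K = nE°cell / 0.0592 = (2)(+1.62) / 0.0592 = 54.7.

log K = 54.7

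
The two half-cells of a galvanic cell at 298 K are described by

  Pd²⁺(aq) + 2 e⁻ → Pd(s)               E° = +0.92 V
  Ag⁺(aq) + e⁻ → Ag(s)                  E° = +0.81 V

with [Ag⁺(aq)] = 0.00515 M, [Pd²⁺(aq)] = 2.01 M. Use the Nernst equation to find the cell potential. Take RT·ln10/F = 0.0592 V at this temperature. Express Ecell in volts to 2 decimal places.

+0.25 V

The Pd²⁺/Pd couple has the more positive E°, so it is the cathode; Ag⁺/Ag is the anode.
The standard potential is +0.92 − (+0.81) = +0.11 V and the balanced reaction transfers n = 2 electrons.
For the overall reaction Pd²⁺(aq) + 2 Ag(s) → Pd(s) + 2 Ag⁺(aq), Q = [Ag⁺(aq)]^2 / [Pd²⁺(aq)] = 1.32×10^−5, giving log Q = −4.880.
By the Nernst equation, E = +0.11 − (0.0592/2)·(−4.880) = +0.25 V.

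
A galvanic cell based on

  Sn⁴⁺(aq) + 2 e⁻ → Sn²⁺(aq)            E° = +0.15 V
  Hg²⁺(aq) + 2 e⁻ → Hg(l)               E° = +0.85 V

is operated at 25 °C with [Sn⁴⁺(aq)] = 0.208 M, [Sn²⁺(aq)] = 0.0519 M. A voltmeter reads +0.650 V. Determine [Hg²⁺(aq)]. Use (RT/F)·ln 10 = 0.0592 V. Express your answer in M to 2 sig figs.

0.082 M

With Hg²⁺/Hg at the cathode and Sn⁴⁺/Sn²⁺ at the anode, E°cell = +0.85 − (+0.15) = +0.70 V (n = 2).
From the Nernst equation, log Q = n(E° − E)/0.0592 = 2·(+0.70 − (+0.650))/0.0592 = 1.689.
The balanced reaction is Hg²⁺(aq) + Sn²⁺(aq) → Hg(l) + Sn⁴⁺(aq), so Q = [Sn⁴⁺(aq)] / ([Hg²⁺(aq)]·[Sn²⁺(aq)]).
Solving for the unknown gives log [Hg²⁺(aq)] = −1.086, so [Hg²⁺(aq)] ≈ 0.082 M.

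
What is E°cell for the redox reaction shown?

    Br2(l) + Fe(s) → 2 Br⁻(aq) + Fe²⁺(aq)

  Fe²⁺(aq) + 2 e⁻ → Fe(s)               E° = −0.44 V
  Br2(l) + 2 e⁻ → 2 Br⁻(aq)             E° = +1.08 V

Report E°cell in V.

+1.52 V

In the reaction as written, Br2(l) is reduced (cathode) and Fe²⁺(aq) is produced by oxidation at the anode.
E°cell = E°(cathode) − E°(anode) = +1.08 − (−0.44) = +1.52 V.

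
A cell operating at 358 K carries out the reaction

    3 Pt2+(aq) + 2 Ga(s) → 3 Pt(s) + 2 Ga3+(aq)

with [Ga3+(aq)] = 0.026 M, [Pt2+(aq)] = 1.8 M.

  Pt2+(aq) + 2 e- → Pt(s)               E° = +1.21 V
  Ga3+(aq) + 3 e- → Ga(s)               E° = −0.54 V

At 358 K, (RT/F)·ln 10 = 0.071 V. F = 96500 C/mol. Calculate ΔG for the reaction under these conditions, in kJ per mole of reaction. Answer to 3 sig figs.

−1040 kJ/mol

The standard cell potential is +1.21 − (−0.54) = +1.75 V, with n = 6 electrons in the balanced equation.
Here Q = [Ga3+(aq)]^2 / [Pt2+(aq)]^3 = 0.000116 (log Q = −3.936), giving E = +1.75 − (0.071/6)·(−3.936) = +1.7966 V.
ΔG = −nFE = −(6)(96500)(+1.7966) J/mol = −1040 kJ/mol.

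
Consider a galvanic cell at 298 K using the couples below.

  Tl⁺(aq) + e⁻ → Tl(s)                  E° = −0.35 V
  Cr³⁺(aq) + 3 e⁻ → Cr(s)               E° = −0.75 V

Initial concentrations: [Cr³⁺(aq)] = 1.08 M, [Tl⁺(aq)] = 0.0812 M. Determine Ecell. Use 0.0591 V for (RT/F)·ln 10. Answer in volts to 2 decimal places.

+0.33 V

The Tl⁺/Tl couple has the more positive E°, so it is the cathode; Cr³⁺/Cr is the anode.
E°cell = −0.35 − (−0.75) = +0.40 V, with n = 3 electrons transferred.
The balanced reaction is 3 Tl⁺(aq) + Cr(s) → 3 Tl(s) + Cr³⁺(aq), so Q = [Cr³⁺(aq)] / [Tl⁺(aq)]^3 = 2.02×10^3 and log Q = 3.305.
Applying E = E° − (RT ln10/nF)·log Q gives +0.40 − (0.0591/3)(3.305) = +0.33 V.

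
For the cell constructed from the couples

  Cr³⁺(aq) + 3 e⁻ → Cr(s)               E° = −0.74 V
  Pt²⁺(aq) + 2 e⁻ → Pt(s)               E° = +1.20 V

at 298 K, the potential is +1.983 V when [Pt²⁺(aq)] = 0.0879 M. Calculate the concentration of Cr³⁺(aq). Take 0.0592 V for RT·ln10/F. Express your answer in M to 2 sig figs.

Pt²⁺/Pt is the cathode (higher E°); E°cell = +1.20 − (−0.74) = +1.94 V with n = 6.
Rearranging E = E° − (0.0592/n)·log Q gives log Q = 6(+1.94 − (+1.983))/0.0592 = −4.358.
Balancing electrons gives 3 Pt²⁺(aq) + 2 Cr(s) → 3 Pt(s) + 2 Cr³⁺(aq); thus Q = [Cr³⁺(aq)]^2 / [Pt²⁺(aq)]^3.
Isolating [Cr³⁺(aq)] in Q = 10^{−4.358} yields log [Cr³⁺(aq)] = −3.763, i.e. 0.00017 M.

0.00017 M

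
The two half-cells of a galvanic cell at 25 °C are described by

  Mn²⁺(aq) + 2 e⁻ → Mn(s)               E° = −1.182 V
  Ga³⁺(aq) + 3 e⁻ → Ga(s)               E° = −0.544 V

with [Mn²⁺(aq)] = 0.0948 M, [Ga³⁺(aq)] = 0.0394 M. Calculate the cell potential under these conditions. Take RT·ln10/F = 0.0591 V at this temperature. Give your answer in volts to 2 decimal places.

+0.64 V

Since E°(Ga³⁺/Ga) > E°(Mn²⁺/Mn), Ga³⁺/Ga serves as the cathode.
The standard potential is −0.544 − (−1.182) = +0.638 V and the balanced reaction transfers n = 6 electrons.
The balanced reaction is 2 Ga³⁺(aq) + 3 Mn(s) → 2 Ga(s) + 3 Mn²⁺(aq), so Q = [Mn²⁺(aq)]^3 / [Ga³⁺(aq)]^2 = 0.549 and log Q = −0.261.
Applying E = E° − (RT ln10/nF)·log Q gives +0.638 − (0.0591/6)(−0.261) = +0.64 V.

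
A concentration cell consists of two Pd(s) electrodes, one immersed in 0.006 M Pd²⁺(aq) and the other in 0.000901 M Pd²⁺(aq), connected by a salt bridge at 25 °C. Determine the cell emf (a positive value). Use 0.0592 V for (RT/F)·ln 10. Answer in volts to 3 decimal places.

0.024 V

For a concentration cell E°cell = 0, since both electrodes use the same couple.
The compartment with the higher Pd²⁺(aq) concentration (0.006 M) acts as the cathode; ions are reduced there and produced at the dilute (0.000901 M) anode.
With n = 2, Ecell = −(0.0592/2)·log([dilute]/[conc]) = −(0.0592/2)·log(0.000901/0.006) = +0.024 V.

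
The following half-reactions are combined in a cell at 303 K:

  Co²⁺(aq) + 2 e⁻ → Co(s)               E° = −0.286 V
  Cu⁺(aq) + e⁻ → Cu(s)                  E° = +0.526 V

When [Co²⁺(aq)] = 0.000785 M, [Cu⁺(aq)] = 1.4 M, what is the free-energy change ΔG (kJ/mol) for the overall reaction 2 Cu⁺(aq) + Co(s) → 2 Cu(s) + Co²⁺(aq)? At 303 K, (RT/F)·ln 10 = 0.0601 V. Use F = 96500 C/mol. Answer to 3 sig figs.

The standard cell potential is +0.526 − (−0.286) = +0.812 V, with n = 2 electrons in the balanced equation.
The reaction quotient is [Co²⁺(aq)] / [Cu⁺(aq)]^2 = 0.000401; by Nernst, E = +0.812 − (0.0601/2)(−3.397) = +0.9141 V.
Finally ΔG = −nFE = −(2)(96500 C/mol)(+0.9141 V) = −176 kJ/mol.

−176 kJ/mol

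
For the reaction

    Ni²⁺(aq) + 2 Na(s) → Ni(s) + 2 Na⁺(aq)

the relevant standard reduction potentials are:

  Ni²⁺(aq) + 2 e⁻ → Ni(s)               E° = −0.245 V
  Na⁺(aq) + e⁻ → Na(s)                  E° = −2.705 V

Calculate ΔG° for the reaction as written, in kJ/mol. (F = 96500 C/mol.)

In the reaction as written Ni²⁺(aq) is reduced, so the Ni²⁺/Ni couple is the cathode and Na⁺/Na is the anode.
E°cell = −0.245 − (−2.705) = +2.460 V; balancing electrons gives n = 2.
ΔG° = −nFE°cell = −(2)(96500)(+2.460) J/mol = −475 kJ/mol.

−475 kJ/mol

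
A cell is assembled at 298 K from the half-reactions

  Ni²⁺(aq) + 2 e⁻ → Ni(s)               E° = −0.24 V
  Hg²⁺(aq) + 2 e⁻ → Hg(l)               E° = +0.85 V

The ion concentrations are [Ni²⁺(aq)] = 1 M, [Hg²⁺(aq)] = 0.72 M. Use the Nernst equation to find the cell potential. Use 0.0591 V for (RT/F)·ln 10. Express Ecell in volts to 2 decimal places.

Since E°(Hg²⁺/Hg) > E°(Ni²⁺/Ni), Hg²⁺/Hg serves as the cathode.
E°cell = +0.85 − (−0.24) = +1.09 V, with n = 2 electrons transferred.
The balanced reaction is Hg²⁺(aq) + Ni(s) → Hg(l) + Ni²⁺(aq), so Q = [Ni²⁺(aq)] / [Hg²⁺(aq)] = 1.39 and log Q = 0.143.
E = E° − (0.0591/n)·log Q = +1.09 − (0.0591/2)(0.143) = +1.09 V.

+1.09 V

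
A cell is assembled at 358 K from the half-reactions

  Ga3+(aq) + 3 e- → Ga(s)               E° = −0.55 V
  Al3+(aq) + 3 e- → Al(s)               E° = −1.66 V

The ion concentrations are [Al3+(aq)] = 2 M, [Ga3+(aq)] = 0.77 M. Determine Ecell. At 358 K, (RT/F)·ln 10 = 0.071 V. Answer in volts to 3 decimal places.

+1.100 V

Ga³⁺/Ga is reduced (cathode, E° = −0.55 V) and Al³⁺/Al is oxidized (anode).
E°cell = −0.55 − (−1.66) = +1.11 V, with n = 3 electrons transferred.
Balancing gives Ga3+(aq) + Al(s) → Ga(s) + Al3+(aq); hence Q = [Al3+(aq)] / [Ga3+(aq)] = 2.6 (log Q = 0.415).
Applying E = E° − (RT ln10/nF)·log Q gives +1.11 − (0.071/3)(0.415) = +1.100 V.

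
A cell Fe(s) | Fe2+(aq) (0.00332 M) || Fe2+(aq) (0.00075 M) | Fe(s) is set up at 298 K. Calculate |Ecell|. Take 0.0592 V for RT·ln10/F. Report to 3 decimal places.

0.019 V

For a concentration cell E°cell = 0, since both electrodes use the same couple.
The compartment with the higher Fe2+(aq) concentration (0.00332 M) acts as the cathode; ions are reduced there and produced at the dilute (0.00075 M) anode.
With n = 2, Ecell = −(0.0592/2)·log([dilute]/[conc]) = −(0.0592/2)·log(0.00075/0.00332) = +0.019 V.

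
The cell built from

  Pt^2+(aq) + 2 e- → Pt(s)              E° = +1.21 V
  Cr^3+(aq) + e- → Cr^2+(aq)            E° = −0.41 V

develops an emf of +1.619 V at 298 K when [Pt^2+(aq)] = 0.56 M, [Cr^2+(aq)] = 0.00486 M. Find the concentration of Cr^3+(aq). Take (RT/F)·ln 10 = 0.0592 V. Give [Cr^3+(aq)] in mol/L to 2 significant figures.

The Pt²⁺/Pt couple has the larger reduction potential, so it is the cathode: E°cell = +1.21 − (−0.41) = +1.62 V and n = 2.
Since E = E° − (0.0592/n)·log Q, log Q = n(E° − E)/0.0592 = 0.034.
Balancing electrons gives Pt^2+(aq) + 2 Cr^2+(aq) → Pt(s) + 2 Cr^3+(aq); thus Q = [Cr^3+(aq)]^2 / ([Pt^2+(aq)]·[Cr^2+(aq)]^2).
Isolating [Cr^3+(aq)] in Q = 10^{0.034} yields log [Cr^3+(aq)] = −2.422, i.e. 0.0038 M.

0.0038 M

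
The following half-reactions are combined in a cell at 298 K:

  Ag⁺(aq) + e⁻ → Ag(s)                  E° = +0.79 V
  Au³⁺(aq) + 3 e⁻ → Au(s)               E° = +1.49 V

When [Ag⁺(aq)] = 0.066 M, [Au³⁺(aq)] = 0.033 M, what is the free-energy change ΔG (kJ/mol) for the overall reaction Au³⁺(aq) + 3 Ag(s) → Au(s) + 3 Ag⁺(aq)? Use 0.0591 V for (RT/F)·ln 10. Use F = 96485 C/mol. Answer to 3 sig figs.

E°cell = +1.49 − (+0.79) = +0.70 V; the balanced reaction transfers n = 3 electrons.
Here Q = [Ag⁺(aq)]^3 / [Au³⁺(aq)] = 0.00871 (log Q = −2.060), giving E = +0.70 − (0.0591/3)·(−2.060) = +0.7406 V.
ΔG = −nFE = −(3)(96485)(+0.7406) J/mol = −214 kJ/mol.

−214 kJ/mol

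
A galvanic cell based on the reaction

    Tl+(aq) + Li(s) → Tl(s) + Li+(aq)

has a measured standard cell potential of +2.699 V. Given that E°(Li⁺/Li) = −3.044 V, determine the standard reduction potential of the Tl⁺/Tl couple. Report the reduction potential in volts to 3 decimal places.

In the reaction as written the Tl⁺/Tl couple is reduced (cathode) and Li⁺/Li is oxidized (anode), so E°cell = E°(Tl⁺/Tl) − E°(Li⁺/Li).
E°(Tl⁺/Tl) = E°cell + E°(anode) = +2.699 + (−3.044) = −0.345 V.

−0.345 V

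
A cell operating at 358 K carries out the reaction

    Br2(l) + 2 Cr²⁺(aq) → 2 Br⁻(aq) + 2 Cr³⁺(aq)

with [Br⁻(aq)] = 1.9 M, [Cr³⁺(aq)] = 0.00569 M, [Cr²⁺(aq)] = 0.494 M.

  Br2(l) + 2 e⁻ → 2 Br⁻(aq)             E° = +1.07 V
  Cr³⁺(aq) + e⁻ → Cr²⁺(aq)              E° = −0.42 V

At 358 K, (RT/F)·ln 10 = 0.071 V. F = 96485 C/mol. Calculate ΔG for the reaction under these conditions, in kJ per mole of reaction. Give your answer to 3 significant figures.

−310 kJ/mol

The standard cell potential is +1.07 − (−0.42) = +1.49 V, with n = 2 electrons in the balanced equation.
Here Q = ([Br⁻(aq)]^2·[Cr³⁺(aq)]^2) / [Cr²⁺(aq)]^2 = 0.000479 (log Q = −3.320), giving E = +1.49 − (0.071/2)·(−3.320) = +1.6079 V.
Then ΔG = −nFE = −2 × 96485 × +1.6079 J/mol = −310 kJ/mol.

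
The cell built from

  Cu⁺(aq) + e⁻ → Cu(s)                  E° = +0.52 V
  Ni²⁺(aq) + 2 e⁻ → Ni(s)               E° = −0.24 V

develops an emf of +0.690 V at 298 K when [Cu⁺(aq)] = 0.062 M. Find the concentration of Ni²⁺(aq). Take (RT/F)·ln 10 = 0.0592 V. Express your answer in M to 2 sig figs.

With Cu⁺/Cu at the cathode and Ni²⁺/Ni at the anode, E°cell = +0.52 − (−0.24) = +0.76 V (n = 2).
Rearranging E = E° − (0.0592/n)·log Q gives log Q = 2(+0.76 − (+0.690))/0.0592 = 2.365.
Balancing electrons gives 2 Cu⁺(aq) + Ni(s) → 2 Cu(s) + Ni²⁺(aq); thus Q = [Ni²⁺(aq)] / [Cu⁺(aq)]^2.
Solving for the unknown gives log [Ni²⁺(aq)] = −0.050, so [Ni²⁺(aq)] ≈ 0.89 M.

0.89 M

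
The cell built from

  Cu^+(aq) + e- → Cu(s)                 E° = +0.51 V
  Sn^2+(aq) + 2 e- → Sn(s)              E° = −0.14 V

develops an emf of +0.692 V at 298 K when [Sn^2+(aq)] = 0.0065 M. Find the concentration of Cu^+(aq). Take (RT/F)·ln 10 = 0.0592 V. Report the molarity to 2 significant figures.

0.41 M

The Cu⁺/Cu couple has the larger reduction potential, so it is the cathode: E°cell = +0.51 − (−0.14) = +0.65 V and n = 2.
Since E = E° − (0.0592/n)·log Q, log Q = n(E° − E)/0.0592 = −1.419.
The balanced reaction is 2 Cu^+(aq) + Sn(s) → 2 Cu(s) + Sn^2+(aq), so Q = [Sn^2+(aq)] / [Cu^+(aq)]^2.
Substituting the known concentrations and solving, log [Cu^+(aq)] = −0.384 and [Cu^+(aq)] = 0.41 M.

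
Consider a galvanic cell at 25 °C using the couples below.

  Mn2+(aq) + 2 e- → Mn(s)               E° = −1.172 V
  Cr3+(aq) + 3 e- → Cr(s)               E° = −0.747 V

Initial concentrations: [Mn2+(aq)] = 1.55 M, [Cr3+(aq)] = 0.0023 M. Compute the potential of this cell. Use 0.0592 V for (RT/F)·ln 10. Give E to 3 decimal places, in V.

+0.367 V

The Cr³⁺/Cr couple has the more positive E°, so it is the cathode; Mn²⁺/Mn is the anode.
E°cell = E°cat − E°an = −0.747 − (−1.172) = +0.425 V; n = 6.
The balanced reaction is 2 Cr3+(aq) + 3 Mn(s) → 2 Cr(s) + 3 Mn2+(aq), so Q = [Mn2+(aq)]^3 / [Cr3+(aq)]^2 = 7.04×10^5 and log Q = 5.848.
E = E° − (0.0592/n)·log Q = +0.425 − (0.0592/6)(5.848) = +0.367 V.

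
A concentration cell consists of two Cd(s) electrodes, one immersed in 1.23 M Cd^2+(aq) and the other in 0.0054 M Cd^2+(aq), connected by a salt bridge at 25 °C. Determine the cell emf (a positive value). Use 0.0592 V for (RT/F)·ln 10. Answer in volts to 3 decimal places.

0.070 V

For a concentration cell E°cell = 0, since both electrodes use the same couple.
The compartment with the higher Cd^2+(aq) concentration (1.23 M) acts as the cathode; ions are reduced there and produced at the dilute (0.0054 M) anode.
With n = 2, Ecell = −(0.0592/2)·log([dilute]/[conc]) = −(0.0592/2)·log(0.0054/1.23) = +0.070 V.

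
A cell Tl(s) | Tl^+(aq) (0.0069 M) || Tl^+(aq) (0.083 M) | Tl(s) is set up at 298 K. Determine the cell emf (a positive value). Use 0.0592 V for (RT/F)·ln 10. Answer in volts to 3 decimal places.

0.064 V

For a concentration cell E°cell = 0, since both electrodes use the same couple.
The compartment with the higher Tl^+(aq) concentration (0.083 M) acts as the cathode; ions are reduced there and produced at the dilute (0.0069 M) anode.
With n = 1, Ecell = −(0.0592/1)·log([dilute]/[conc]) = −(0.0592/1)·log(0.0069/0.083) = +0.064 V.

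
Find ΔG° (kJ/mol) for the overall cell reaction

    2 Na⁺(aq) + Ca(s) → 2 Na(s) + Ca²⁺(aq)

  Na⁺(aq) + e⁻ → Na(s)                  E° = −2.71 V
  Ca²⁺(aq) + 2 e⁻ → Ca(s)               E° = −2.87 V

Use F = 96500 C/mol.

−30.9 kJ/mol

In the reaction as written Na⁺(aq) is reduced, so the Na⁺/Na couple is the cathode and Ca²⁺/Ca is the anode.
E°cell = −2.71 − (−2.87) = +0.16 V; balancing electrons gives n = 2.
ΔG° = −nFE°cell = −(2)(96500)(+0.16) J/mol = −30.9 kJ/mol.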